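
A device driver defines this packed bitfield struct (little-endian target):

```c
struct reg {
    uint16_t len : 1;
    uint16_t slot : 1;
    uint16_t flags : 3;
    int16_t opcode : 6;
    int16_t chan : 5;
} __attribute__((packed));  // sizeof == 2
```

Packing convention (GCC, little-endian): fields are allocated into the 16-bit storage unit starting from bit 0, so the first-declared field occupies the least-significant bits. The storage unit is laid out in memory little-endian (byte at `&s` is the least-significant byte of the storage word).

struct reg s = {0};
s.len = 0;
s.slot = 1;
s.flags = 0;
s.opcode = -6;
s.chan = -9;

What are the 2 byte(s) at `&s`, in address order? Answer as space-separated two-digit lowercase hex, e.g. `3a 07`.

len (1b) val=0 bits=0x0 at bit 0: 0x0000
slot (1b) val=1 bits=0x1 at bit 1: 0x0002
flags (3b) val=0 bits=0x0 at bit 2: 0x0002
opcode (6b) val=-6 bits=0x3a at bit 5: 0x0742
chan (5b) val=-9 bits=0x17 at bit 11: 0xbf42
word = 0xbf42 → little-endian bytes:
  [0]=0x42  [1]=0xbf

42 bf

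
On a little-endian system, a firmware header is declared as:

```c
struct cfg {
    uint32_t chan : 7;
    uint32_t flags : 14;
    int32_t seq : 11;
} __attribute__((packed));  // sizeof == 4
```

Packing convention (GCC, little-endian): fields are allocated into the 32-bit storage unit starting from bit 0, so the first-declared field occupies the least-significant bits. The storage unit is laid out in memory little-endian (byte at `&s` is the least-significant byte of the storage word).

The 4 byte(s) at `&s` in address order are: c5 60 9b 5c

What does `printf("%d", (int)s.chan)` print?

69

[0]=0xc5 [1]=0x60 [2]=0x9b [3]=0x5c (little-endian) → word 0x5c9b60c5
chan:7 @ bit 0 → (0x5c9b60c5>>0)&0x7f = 0x45  ←
flags:14 @ bit 7 → (0x5c9b60c5>>7)&0x3fff = 0x36c1
seq:11 @ bit 21 → (0x5c9b60c5>>21)&0x7ff = 0x2e4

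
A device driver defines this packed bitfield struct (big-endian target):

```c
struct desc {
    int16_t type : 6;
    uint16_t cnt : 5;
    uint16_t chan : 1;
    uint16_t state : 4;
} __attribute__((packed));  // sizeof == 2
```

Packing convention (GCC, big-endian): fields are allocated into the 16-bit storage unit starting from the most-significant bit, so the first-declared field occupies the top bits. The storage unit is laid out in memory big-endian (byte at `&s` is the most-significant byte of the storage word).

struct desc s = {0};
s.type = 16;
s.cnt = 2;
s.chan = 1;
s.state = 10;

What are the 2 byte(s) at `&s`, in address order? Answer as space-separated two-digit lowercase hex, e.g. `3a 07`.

type:6 = 16 → 0x10 << 10 → word 0x4000
cnt:5 = 2 → 0x2 << 5 → word 0x4040
chan:1 = 1 → 0x1 << 4 → word 0x4050
state:4 = 10 → 0xa << 0 → word 0x405a
word = 0x405a → big-endian bytes:
  [0]=0x40  [1]=0x5a

40 5a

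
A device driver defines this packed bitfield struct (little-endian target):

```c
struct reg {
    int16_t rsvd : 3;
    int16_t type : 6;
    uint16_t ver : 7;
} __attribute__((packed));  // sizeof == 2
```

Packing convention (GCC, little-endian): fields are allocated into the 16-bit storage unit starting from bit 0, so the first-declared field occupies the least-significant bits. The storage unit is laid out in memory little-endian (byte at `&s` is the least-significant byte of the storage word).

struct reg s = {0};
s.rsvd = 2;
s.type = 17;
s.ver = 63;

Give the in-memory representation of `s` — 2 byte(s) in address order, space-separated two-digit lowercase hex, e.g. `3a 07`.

[0+:3] rsvd=2 & 0x7 = 0x2; word=0x0002
[3+:6] type=17 & 0x3f = 0x11; word=0x008a
[9+:7] ver=63 & 0x7f = 0x3f; word=0x7e8a
word = 0x7e8a → little-endian bytes:
  [0]=0x8a  [1]=0x7e

8a 7e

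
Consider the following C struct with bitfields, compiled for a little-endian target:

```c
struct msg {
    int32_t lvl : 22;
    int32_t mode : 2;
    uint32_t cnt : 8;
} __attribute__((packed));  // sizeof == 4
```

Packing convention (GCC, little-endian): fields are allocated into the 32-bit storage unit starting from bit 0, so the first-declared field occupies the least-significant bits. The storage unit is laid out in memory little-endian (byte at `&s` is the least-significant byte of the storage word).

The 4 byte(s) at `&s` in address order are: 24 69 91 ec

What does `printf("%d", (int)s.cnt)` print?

236

[0]=0x24 [1]=0x69 [2]=0x91 [3]=0xec (little-endian) → word 0xec916924
lvl [0+:22] = (word>>0) & 0x3fffff = 1141028
mode [22+:2] = (word>>22) & 0x3 = 2
cnt [24+:8] = (word>>24) & 0xff = 236  ←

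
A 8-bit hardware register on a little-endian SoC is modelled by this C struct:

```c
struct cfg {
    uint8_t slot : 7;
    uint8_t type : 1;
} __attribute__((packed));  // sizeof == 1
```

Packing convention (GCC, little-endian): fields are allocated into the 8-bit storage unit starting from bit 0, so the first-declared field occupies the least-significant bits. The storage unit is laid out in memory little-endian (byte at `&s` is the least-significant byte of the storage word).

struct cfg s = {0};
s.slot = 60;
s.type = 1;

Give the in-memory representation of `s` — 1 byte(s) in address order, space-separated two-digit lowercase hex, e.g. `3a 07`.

bc

[0+:7] slot=60 & 0x7f = 0x3c; word=0x3c
[7+:1] type=1 & 0x1 = 0x1; word=0xbc
word = 0xbc → little-endian bytes:
  [0]=0xbc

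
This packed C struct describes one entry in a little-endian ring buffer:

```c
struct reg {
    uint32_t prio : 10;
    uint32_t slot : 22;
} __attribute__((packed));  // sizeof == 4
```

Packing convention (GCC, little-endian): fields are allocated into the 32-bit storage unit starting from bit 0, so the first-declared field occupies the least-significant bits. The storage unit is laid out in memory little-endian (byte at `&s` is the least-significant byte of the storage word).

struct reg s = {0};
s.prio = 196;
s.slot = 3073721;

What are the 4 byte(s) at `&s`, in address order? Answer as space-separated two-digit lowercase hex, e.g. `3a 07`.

prio:10 = 196 → 0xc4 << 0 → word 0x000000c4
slot:22 = 3073721 → 0x2ee6b9 << 10 → word 0xbb9ae4c4
word = 0xbb9ae4c4 → little-endian bytes:
  [0]=0xc4  [1]=0xe4  [2]=0x9a  [3]=0xbb

c4 e4 9a bb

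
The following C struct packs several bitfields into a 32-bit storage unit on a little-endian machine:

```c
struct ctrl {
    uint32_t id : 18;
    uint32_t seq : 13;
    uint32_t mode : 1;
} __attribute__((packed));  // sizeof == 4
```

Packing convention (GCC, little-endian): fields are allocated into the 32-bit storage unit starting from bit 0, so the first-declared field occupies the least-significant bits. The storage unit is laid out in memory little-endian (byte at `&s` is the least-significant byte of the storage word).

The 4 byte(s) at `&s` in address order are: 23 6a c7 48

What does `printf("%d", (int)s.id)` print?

223779

[0]=0x23 [1]=0x6a [2]=0xc7 [3]=0x48 (little-endian) → word 0x48c76a23
id:18 @ bit 0 → (0x48c76a23>>0)&0x3ffff = 0x36a23  ←
seq:13 @ bit 18 → (0x48c76a23>>18)&0x1fff = 0x1231
mode:1 @ bit 31 → (0x48c76a23>>31)&0x1 = 0x0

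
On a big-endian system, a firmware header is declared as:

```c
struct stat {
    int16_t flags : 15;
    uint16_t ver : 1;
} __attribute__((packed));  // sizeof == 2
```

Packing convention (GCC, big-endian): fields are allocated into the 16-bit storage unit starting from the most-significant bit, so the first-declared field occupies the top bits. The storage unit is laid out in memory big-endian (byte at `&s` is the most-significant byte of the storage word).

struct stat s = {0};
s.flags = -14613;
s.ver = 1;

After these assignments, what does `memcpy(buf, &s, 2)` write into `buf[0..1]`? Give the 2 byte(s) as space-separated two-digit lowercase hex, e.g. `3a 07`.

[1+:15] flags=-14613 & 0x7fff = 0x46eb; word=0x8dd6
[0+:1] ver=1 & 0x1 = 0x1; word=0x8dd7
word = 0x8dd7 → big-endian bytes:
  [0]=0x8d  [1]=0xd7

8d d7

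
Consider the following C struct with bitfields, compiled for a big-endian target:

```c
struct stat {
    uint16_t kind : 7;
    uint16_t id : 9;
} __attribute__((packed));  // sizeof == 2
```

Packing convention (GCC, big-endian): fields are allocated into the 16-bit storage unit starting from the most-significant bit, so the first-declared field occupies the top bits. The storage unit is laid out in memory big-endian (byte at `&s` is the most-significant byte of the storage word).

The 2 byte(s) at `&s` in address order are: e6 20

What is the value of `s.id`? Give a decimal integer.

32

[0]=0xe6 [1]=0x20 (big-endian) → word 0xe620
kind [9+:7] = (word>>9) & 0x7f = 115
id [0+:9] = (word>>0) & 0x1ff = 32  ←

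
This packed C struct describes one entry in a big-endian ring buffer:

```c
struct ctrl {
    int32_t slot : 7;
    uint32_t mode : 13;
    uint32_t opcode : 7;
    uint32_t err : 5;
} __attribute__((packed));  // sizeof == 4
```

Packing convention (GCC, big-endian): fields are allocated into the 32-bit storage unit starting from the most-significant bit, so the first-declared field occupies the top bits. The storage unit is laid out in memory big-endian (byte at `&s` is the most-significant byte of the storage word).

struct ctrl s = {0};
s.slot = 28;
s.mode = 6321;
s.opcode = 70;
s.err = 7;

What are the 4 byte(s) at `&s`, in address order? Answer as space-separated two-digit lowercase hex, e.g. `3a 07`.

39 8b 18 c7

[25+:7] slot=28 & 0x7f = 0x1c; word=0x38000000
[12+:13] mode=6321 & 0x1fff = 0x18b1; word=0x398b1000
[5+:7] opcode=70 & 0x7f = 0x46; word=0x398b18c0
[0+:5] err=7 & 0x1f = 0x7; word=0x398b18c7
word = 0x398b18c7 → big-endian bytes:
  [0]=0x39  [1]=0x8b  [2]=0x18  [3]=0xc7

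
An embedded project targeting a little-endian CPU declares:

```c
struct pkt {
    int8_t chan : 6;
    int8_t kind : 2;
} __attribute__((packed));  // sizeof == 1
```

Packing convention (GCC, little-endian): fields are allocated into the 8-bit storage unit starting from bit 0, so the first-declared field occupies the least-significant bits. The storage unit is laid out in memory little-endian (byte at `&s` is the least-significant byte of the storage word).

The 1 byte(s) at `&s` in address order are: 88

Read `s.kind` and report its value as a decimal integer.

[0]=0x88 (little-endian) → word 0x88
chan:6 @ bit 0 → (0x88>>0)&0x3f = 0x8
kind:2 @ bit 6 → (0x88>>6)&0x3 = 0x2  ←
kind signed 2b, MSB=1: 2 - 4 = -2

-2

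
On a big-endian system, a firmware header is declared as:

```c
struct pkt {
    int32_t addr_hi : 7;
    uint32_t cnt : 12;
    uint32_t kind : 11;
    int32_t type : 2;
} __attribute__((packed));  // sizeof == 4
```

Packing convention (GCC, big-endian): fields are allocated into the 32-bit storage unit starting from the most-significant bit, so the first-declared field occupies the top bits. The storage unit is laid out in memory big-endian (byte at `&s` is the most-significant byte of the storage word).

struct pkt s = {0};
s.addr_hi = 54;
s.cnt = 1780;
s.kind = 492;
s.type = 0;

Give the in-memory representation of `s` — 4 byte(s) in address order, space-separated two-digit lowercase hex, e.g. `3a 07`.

[25+:7] addr_hi=54 & 0x7f = 0x36; word=0x6c000000
[13+:12] cnt=1780 & 0xfff = 0x6f4; word=0x6cde8000
[2+:11] kind=492 & 0x7ff = 0x1ec; word=0x6cde87b0
[0+:2] type=0 & 0x3 = 0x0; word=0x6cde87b0
word = 0x6cde87b0 → big-endian bytes:
  [0]=0x6c  [1]=0xde  [2]=0x87  [3]=0xb0

6c de 87 b0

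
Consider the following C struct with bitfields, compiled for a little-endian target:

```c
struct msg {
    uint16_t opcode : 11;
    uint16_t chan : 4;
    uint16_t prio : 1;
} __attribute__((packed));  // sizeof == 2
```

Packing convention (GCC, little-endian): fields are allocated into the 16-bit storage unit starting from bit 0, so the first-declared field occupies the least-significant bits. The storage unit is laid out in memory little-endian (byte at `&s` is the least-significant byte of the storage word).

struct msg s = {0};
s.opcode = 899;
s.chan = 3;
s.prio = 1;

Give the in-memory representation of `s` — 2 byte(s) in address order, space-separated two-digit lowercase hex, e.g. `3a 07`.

83 9b

opcode (11b) val=899 bits=0x383 at bit 0: 0x0383
chan (4b) val=3 bits=0x3 at bit 11: 0x1b83
prio (1b) val=1 bits=0x1 at bit 15: 0x9b83
word = 0x9b83 → little-endian bytes:
  [0]=0x83  [1]=0x9b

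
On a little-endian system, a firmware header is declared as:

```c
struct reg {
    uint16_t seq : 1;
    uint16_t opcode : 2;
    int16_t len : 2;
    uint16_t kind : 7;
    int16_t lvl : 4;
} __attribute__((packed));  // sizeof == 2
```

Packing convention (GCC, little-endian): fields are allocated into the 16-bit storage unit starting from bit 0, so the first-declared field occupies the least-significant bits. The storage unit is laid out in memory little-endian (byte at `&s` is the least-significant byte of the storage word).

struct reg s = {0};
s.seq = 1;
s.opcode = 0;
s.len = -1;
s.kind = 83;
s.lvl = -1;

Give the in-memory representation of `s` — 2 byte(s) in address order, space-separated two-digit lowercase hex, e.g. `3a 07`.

79 fa

[0+:1] seq=1 & 0x1 = 0x1; word=0x0001
[1+:2] opcode=0 & 0x3 = 0x0; word=0x0001
[3+:2] len=-1 & 0x3 = 0x3; word=0x0019
[5+:7] kind=83 & 0x7f = 0x53; word=0x0a79
[12+:4] lvl=-1 & 0xf = 0xf; word=0xfa79
word = 0xfa79 → little-endian bytes:
  [0]=0x79  [1]=0xfa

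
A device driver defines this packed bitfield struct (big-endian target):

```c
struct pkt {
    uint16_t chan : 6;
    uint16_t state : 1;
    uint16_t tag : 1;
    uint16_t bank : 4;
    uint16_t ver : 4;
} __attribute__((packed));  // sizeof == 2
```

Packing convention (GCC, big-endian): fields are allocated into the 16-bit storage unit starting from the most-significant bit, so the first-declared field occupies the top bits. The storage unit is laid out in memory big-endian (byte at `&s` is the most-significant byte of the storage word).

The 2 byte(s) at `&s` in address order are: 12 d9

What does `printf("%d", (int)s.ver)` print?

[0]=0x12 [1]=0xd9 (big-endian) → word 0x12d9
chan [10+:6] = (word>>10) & 0x3f = 4
state [9+:1] = (word>>9) & 0x1 = 1
tag [8+:1] = (word>>8) & 0x1 = 0
bank [4+:4] = (word>>4) & 0xf = 13
ver [0+:4] = (word>>0) & 0xf = 9  ←

9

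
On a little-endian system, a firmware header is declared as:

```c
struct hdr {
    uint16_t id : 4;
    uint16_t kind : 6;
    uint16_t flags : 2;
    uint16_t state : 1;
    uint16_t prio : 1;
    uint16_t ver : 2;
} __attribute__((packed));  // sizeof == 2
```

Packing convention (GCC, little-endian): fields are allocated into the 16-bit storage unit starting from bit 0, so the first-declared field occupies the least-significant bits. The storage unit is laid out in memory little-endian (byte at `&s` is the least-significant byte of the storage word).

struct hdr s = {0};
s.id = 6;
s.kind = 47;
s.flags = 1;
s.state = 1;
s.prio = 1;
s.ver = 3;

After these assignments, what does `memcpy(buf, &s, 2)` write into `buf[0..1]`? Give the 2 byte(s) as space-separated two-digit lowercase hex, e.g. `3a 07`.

id:4 = 6 → 0x6 << 0 → word 0x0006
kind:6 = 47 → 0x2f << 4 → word 0x02f6
flags:2 = 1 → 0x1 << 10 → word 0x06f6
state:1 = 1 → 0x1 << 12 → word 0x16f6
prio:1 = 1 → 0x1 << 13 → word 0x36f6
ver:2 = 3 → 0x3 << 14 → word 0xf6f6
word = 0xf6f6 → little-endian bytes:
  [0]=0xf6  [1]=0xf6

f6 f6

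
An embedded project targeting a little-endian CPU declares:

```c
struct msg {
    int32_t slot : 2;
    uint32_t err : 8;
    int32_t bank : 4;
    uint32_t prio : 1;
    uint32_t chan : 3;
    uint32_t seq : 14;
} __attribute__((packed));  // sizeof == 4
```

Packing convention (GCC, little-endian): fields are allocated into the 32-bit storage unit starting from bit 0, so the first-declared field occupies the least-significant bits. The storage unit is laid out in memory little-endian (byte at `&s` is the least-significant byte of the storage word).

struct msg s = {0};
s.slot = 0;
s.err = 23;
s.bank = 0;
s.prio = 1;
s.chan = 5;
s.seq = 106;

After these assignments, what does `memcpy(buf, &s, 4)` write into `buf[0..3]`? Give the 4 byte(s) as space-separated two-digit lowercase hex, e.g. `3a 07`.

5c c0 aa 01

slot (2b) val=0 bits=0x0 at bit 0: 0x00000000
err (8b) val=23 bits=0x17 at bit 2: 0x0000005c
bank (4b) val=0 bits=0x0 at bit 10: 0x0000005c
prio (1b) val=1 bits=0x1 at bit 14: 0x0000405c
chan (3b) val=5 bits=0x5 at bit 15: 0x0002c05c
seq (14b) val=106 bits=0x6a at bit 18: 0x01aac05c
word = 0x01aac05c → little-endian bytes:
  [0]=0x5c  [1]=0xc0  [2]=0xaa  [3]=0x01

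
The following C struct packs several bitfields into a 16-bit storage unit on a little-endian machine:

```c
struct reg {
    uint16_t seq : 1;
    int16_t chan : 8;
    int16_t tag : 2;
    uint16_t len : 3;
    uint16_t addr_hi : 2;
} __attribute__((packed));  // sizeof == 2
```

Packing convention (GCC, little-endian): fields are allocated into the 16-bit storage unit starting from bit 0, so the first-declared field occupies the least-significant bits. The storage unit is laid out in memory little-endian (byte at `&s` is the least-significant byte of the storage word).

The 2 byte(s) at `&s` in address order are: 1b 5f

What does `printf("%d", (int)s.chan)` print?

-115

[0]=0x1b [1]=0x5f (little-endian) → word 0x5f1b
seq [0+:1] = (word>>0) & 0x1 = 1
chan [1+:8] = (word>>1) & 0xff = 141  ←
tag [9+:2] = (word>>9) & 0x3 = 3
len [11+:3] = (word>>11) & 0x7 = 3
addr_hi [14+:2] = (word>>14) & 0x3 = 1
chan signed 8b, MSB=1: 141 - 256 = -115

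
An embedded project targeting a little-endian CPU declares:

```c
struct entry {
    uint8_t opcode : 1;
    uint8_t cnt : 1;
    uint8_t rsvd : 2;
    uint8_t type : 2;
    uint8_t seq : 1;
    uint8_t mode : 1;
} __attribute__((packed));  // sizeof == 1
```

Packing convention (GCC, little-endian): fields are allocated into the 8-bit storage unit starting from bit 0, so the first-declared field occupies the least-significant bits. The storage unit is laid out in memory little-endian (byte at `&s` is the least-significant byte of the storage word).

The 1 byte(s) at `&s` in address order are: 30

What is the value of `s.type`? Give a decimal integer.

3

[0]=0x30 (little-endian) → word 0x30
opcode:1 @ bit 0 → (0x30>>0)&0x1 = 0x0
cnt:1 @ bit 1 → (0x30>>1)&0x1 = 0x0
rsvd:2 @ bit 2 → (0x30>>2)&0x3 = 0x0
type:2 @ bit 4 → (0x30>>4)&0x3 = 0x3  ←
seq:1 @ bit 6 → (0x30>>6)&0x1 = 0x0
mode:1 @ bit 7 → (0x30>>7)&0x1 = 0x0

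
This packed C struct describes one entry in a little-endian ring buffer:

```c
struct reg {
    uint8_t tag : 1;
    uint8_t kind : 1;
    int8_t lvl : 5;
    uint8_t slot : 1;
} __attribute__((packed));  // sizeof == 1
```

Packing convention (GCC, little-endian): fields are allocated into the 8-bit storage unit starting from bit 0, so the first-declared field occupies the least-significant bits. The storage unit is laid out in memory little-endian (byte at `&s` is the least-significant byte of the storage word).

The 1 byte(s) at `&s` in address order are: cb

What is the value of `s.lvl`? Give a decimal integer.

[0]=0xcb (little-endian) → word 0xcb
tag:1 @ bit 0 → (0xcb>>0)&0x1 = 0x1
kind:1 @ bit 1 → (0xcb>>1)&0x1 = 0x1
lvl:5 @ bit 2 → (0xcb>>2)&0x1f = 0x12  ←
slot:1 @ bit 7 → (0xcb>>7)&0x1 = 0x1
lvl signed 5b, MSB=1: 18 - 32 = -14

-14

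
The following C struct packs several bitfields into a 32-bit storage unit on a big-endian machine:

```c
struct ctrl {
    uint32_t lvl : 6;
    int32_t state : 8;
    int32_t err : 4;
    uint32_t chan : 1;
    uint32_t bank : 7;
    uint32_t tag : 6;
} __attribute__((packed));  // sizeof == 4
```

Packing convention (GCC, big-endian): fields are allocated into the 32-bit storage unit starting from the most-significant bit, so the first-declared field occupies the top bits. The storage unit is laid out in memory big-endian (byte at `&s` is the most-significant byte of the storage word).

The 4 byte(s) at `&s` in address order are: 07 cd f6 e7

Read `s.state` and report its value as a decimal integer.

[0]=0x07 [1]=0xcd [2]=0xf6 [3]=0xe7 (big-endian) → word 0x07cdf6e7
lvl [26+:6] = (word>>26) & 0x3f = 1
state [18+:8] = (word>>18) & 0xff = 243  ←
err [14+:4] = (word>>14) & 0xf = 7
chan [13+:1] = (word>>13) & 0x1 = 1
bank [6+:7] = (word>>6) & 0x7f = 91
tag [0+:6] = (word>>0) & 0x3f = 39
state signed 8b, MSB=1: 243 - 256 = -13

-13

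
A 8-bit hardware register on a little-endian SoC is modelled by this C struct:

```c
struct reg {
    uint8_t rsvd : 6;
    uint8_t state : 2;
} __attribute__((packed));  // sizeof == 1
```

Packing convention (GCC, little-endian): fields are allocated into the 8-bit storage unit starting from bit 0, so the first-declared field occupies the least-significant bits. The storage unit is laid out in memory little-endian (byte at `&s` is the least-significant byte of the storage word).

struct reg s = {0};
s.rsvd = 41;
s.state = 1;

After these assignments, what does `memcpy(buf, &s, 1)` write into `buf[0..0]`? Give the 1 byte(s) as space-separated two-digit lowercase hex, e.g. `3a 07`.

69

[0+:6] rsvd=41 & 0x3f = 0x29; word=0x29
[6+:2] state=1 & 0x3 = 0x1; word=0x69
word = 0x69 → little-endian bytes:
  [0]=0x69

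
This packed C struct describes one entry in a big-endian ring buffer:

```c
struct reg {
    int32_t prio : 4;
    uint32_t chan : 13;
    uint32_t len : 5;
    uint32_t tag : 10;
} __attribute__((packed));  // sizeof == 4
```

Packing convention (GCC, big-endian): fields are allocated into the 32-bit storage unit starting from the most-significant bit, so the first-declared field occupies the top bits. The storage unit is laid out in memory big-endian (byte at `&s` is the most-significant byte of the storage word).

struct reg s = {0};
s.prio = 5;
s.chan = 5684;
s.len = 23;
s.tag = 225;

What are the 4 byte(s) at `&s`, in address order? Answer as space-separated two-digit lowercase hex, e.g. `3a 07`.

5b 1a 5c e1

prio:4 = 5 → 0x5 << 28 → word 0x50000000
chan:13 = 5684 → 0x1634 << 15 → word 0x5b1a0000
len:5 = 23 → 0x17 << 10 → word 0x5b1a5c00
tag:10 = 225 → 0xe1 << 0 → word 0x5b1a5ce1
word = 0x5b1a5ce1 → big-endian bytes:
  [0]=0x5b  [1]=0x1a  [2]=0x5c  [3]=0xe1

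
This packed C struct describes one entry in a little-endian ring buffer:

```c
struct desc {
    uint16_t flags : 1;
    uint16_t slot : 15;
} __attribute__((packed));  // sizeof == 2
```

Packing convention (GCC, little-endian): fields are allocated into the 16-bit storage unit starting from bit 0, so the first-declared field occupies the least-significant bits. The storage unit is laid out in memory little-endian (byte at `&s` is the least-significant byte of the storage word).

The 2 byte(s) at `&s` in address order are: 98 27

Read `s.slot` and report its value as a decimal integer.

5068

[0]=0x98 [1]=0x27 (little-endian) → word 0x2798
flags [0+:1] = (word>>0) & 0x1 = 0
slot [1+:15] = (word>>1) & 0x7fff = 5068  ←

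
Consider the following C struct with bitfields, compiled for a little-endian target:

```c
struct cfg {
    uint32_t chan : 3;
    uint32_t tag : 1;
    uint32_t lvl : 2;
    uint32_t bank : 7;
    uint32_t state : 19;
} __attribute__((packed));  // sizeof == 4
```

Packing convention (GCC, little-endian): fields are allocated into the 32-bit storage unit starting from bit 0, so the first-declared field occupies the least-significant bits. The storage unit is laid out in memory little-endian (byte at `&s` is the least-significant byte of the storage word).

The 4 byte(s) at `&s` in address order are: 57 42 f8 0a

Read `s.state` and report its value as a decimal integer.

22466

[0]=0x57 [1]=0x42 [2]=0xf8 [3]=0x0a (little-endian) → word 0x0af84257
chan [0+:3] = (word>>0) & 0x7 = 7
tag [3+:1] = (word>>3) & 0x1 = 0
lvl [4+:2] = (word>>4) & 0x3 = 1
bank [6+:7] = (word>>6) & 0x7f = 9
state [13+:19] = (word>>13) & 0x7ffff = 22466  ←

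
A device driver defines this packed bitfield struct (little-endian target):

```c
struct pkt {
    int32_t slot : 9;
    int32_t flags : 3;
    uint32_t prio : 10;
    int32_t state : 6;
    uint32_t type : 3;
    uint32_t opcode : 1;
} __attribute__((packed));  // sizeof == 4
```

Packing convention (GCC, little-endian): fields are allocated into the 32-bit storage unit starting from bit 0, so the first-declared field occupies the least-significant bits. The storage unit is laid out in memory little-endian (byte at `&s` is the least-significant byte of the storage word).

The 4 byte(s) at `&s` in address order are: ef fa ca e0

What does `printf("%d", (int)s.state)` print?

[0]=0xef [1]=0xfa [2]=0xca [3]=0xe0 (little-endian) → word 0xe0cafaef
slot:9 @ bit 0 → (0xe0cafaef>>0)&0x1ff = 0xef
flags:3 @ bit 9 → (0xe0cafaef>>9)&0x7 = 0x5
prio:10 @ bit 12 → (0xe0cafaef>>12)&0x3ff = 0xaf
state:6 @ bit 22 → (0xe0cafaef>>22)&0x3f = 0x3  ←
type:3 @ bit 28 → (0xe0cafaef>>28)&0x7 = 0x6
opcode:1 @ bit 31 → (0xe0cafaef>>31)&0x1 = 0x1
state signed 6b, MSB=0: value = 3

3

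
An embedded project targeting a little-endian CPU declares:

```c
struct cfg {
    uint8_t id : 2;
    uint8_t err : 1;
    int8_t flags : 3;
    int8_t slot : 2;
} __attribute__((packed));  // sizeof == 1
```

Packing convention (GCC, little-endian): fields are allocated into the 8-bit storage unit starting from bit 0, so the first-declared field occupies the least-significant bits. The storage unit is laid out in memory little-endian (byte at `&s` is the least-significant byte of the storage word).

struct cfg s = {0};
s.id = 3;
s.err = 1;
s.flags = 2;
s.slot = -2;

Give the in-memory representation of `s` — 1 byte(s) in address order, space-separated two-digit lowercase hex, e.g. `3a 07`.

97

id:2 = 3 → 0x3 << 0 → word 0x03
err:1 = 1 → 0x1 << 2 → word 0x07
flags:3 = 2 → 0x2 << 3 → word 0x17
slot:2 = -2 → 0x2 << 6 → word 0x97
word = 0x97 → little-endian bytes:
  [0]=0x97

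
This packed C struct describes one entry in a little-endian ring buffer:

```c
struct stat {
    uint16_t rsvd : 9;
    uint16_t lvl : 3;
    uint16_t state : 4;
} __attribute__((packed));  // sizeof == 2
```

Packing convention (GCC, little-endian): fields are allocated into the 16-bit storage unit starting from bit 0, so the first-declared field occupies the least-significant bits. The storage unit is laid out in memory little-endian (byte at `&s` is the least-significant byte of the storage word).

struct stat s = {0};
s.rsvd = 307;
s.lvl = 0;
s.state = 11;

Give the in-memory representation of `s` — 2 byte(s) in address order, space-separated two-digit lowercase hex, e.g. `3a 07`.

33 b1

rsvd (9b) val=307 bits=0x133 at bit 0: 0x0133
lvl (3b) val=0 bits=0x0 at bit 9: 0x0133
state (4b) val=11 bits=0xb at bit 12: 0xb133
word = 0xb133 → little-endian bytes:
  [0]=0x33  [1]=0xb1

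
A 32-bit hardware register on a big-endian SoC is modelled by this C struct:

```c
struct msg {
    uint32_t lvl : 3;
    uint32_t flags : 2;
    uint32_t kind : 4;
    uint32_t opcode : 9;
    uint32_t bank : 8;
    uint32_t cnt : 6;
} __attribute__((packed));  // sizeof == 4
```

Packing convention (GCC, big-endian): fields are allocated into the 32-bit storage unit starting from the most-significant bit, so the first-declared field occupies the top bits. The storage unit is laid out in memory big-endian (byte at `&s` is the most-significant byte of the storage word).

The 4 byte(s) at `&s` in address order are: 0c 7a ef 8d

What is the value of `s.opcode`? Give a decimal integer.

[0]=0x0c [1]=0x7a [2]=0xef [3]=0x8d (big-endian) → word 0x0c7aef8d
lvl:3 @ bit 29 → (0x0c7aef8d>>29)&0x7 = 0x0
flags:2 @ bit 27 → (0x0c7aef8d>>27)&0x3 = 0x1
kind:4 @ bit 23 → (0x0c7aef8d>>23)&0xf = 0x8
opcode:9 @ bit 14 → (0x0c7aef8d>>14)&0x1ff = 0x1eb  ←
bank:8 @ bit 6 → (0x0c7aef8d>>6)&0xff = 0xbe
cnt:6 @ bit 0 → (0x0c7aef8d>>0)&0x3f = 0xd

491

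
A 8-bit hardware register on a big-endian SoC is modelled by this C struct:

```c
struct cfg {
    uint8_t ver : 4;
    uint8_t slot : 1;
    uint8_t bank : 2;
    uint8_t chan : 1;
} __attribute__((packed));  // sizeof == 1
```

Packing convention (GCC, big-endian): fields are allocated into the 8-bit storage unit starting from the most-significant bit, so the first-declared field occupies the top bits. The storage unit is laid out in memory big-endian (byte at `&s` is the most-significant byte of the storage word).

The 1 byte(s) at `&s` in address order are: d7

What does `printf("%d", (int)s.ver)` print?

13

[0]=0xd7 (big-endian) → word 0xd7
ver:4 @ bit 4 → (0xd7>>4)&0xf = 0xd  ←
slot:1 @ bit 3 → (0xd7>>3)&0x1 = 0x0
bank:2 @ bit 1 → (0xd7>>1)&0x3 = 0x3
chan:1 @ bit 0 → (0xd7>>0)&0x1 = 0x1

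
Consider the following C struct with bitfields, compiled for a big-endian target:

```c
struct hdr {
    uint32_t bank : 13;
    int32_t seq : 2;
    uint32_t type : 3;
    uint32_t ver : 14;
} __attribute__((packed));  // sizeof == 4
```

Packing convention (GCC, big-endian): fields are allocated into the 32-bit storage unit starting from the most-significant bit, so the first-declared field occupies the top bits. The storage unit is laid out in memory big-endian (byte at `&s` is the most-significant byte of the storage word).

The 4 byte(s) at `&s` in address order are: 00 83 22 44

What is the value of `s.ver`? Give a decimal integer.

[0]=0x00 [1]=0x83 [2]=0x22 [3]=0x44 (big-endian) → word 0x00832244
bank [19+:13] = (word>>19) & 0x1fff = 16
seq [17+:2] = (word>>17) & 0x3 = 1
type [14+:3] = (word>>14) & 0x7 = 4
ver [0+:14] = (word>>0) & 0x3fff = 8772  ←

8772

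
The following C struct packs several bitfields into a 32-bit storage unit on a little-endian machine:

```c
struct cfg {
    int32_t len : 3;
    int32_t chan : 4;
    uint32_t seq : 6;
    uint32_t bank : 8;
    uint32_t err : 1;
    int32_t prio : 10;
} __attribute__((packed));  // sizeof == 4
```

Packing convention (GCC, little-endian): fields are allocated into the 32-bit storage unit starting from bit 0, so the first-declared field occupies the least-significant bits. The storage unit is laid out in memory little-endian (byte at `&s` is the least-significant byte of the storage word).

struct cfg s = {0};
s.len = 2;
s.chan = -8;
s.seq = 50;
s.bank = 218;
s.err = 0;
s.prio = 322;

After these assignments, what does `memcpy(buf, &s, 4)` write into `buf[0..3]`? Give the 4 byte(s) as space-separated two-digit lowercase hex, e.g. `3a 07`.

42 59 9b 50

[0+:3] len=2 & 0x7 = 0x2; word=0x00000002
[3+:4] chan=-8 & 0xf = 0x8; word=0x00000042
[7+:6] seq=50 & 0x3f = 0x32; word=0x00001942
[13+:8] bank=218 & 0xff = 0xda; word=0x001b5942
[21+:1] err=0 & 0x1 = 0x0; word=0x001b5942
[22+:10] prio=322 & 0x3ff = 0x142; word=0x509b5942
word = 0x509b5942 → little-endian bytes:
  [0]=0x42  [1]=0x59  [2]=0x9b  [3]=0x50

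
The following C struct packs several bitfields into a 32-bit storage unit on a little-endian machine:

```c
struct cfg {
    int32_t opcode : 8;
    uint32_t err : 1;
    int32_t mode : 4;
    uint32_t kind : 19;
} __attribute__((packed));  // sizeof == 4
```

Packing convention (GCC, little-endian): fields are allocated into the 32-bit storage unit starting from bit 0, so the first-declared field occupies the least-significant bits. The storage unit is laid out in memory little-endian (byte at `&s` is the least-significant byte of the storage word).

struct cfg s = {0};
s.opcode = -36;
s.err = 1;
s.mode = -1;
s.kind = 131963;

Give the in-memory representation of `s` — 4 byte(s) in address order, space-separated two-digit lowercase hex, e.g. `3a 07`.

dc 7f 6f 40

[0+:8] opcode=-36 & 0xff = 0xdc; word=0x000000dc
[8+:1] err=1 & 0x1 = 0x1; word=0x000001dc
[9+:4] mode=-1 & 0xf = 0xf; word=0x00001fdc
[13+:19] kind=131963 & 0x7ffff = 0x2037b; word=0x406f7fdc
word = 0x406f7fdc → little-endian bytes:
  [0]=0xdc  [1]=0x7f  [2]=0x6f  [3]=0x40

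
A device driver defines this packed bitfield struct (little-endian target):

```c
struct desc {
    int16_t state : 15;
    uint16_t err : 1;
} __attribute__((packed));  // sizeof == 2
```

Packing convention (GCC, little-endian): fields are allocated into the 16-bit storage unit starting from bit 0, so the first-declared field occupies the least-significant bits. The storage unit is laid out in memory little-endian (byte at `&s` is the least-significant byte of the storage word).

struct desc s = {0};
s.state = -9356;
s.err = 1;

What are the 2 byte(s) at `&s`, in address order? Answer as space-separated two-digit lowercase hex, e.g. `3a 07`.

74 db

state:15 = -9356 → 0x5b74 << 0 → word 0x5b74
err:1 = 1 → 0x1 << 15 → word 0xdb74
word = 0xdb74 → little-endian bytes:
  [0]=0x74  [1]=0xdb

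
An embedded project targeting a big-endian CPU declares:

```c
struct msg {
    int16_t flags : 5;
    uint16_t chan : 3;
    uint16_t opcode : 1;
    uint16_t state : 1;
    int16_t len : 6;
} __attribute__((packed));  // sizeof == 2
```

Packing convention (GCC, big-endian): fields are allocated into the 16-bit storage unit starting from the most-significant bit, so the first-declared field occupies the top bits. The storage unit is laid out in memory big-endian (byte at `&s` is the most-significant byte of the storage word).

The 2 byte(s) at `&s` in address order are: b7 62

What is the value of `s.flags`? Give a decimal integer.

-10

[0]=0xb7 [1]=0x62 (big-endian) → word 0xb762
flags [11+:5] = (word>>11) & 0x1f = 22  ←
chan [8+:3] = (word>>8) & 0x7 = 7
opcode [7+:1] = (word>>7) & 0x1 = 0
state [6+:1] = (word>>6) & 0x1 = 1
len [0+:6] = (word>>0) & 0x3f = 34
flags signed 5b, MSB=1: 22 - 32 = -10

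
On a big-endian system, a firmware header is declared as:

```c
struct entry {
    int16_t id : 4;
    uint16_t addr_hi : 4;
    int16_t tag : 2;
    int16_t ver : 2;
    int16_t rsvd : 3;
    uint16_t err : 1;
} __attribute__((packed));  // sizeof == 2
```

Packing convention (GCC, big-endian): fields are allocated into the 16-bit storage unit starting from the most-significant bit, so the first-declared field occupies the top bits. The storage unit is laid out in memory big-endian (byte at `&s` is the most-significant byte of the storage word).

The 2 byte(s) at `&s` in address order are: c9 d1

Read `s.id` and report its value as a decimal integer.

[0]=0xc9 [1]=0xd1 (big-endian) → word 0xc9d1
id:4 @ bit 12 → (0xc9d1>>12)&0xf = 0xc  ←
addr_hi:4 @ bit 8 → (0xc9d1>>8)&0xf = 0x9
tag:2 @ bit 6 → (0xc9d1>>6)&0x3 = 0x3
ver:2 @ bit 4 → (0xc9d1>>4)&0x3 = 0x1
rsvd:3 @ bit 1 → (0xc9d1>>1)&0x7 = 0x0
err:1 @ bit 0 → (0xc9d1>>0)&0x1 = 0x1
id signed 4b, MSB=1: 12 - 16 = -4

-4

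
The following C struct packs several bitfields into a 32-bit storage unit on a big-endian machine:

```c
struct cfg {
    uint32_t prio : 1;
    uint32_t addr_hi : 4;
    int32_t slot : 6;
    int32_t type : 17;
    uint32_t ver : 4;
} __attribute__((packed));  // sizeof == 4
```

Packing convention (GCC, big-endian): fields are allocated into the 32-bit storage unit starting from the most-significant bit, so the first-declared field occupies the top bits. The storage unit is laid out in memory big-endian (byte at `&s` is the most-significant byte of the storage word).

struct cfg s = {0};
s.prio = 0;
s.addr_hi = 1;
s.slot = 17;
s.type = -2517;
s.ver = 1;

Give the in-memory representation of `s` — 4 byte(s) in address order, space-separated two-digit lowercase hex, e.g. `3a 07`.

prio:1 = 0 → 0x0 << 31 → word 0x00000000
addr_hi:4 = 1 → 0x1 << 27 → word 0x08000000
slot:6 = 17 → 0x11 << 21 → word 0x0a200000
type:17 = -2517 → 0x1f62b << 4 → word 0x0a3f62b0
ver:4 = 1 → 0x1 << 0 → word 0x0a3f62b1
word = 0x0a3f62b1 → big-endian bytes:
  [0]=0x0a  [1]=0x3f  [2]=0x62  [3]=0xb1

0a 3f 62 b1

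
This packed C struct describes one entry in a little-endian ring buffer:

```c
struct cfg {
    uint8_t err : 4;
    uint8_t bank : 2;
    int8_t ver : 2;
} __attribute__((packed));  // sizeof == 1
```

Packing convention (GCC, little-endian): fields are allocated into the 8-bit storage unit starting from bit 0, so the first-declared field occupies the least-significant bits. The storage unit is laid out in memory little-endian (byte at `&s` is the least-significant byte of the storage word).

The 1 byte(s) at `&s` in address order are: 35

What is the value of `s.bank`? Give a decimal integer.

[0]=0x35 (little-endian) → word 0x35
err [0+:4] = (word>>0) & 0xf = 5
bank [4+:2] = (word>>4) & 0x3 = 3  ←
ver [6+:2] = (word>>6) & 0x3 = 0

3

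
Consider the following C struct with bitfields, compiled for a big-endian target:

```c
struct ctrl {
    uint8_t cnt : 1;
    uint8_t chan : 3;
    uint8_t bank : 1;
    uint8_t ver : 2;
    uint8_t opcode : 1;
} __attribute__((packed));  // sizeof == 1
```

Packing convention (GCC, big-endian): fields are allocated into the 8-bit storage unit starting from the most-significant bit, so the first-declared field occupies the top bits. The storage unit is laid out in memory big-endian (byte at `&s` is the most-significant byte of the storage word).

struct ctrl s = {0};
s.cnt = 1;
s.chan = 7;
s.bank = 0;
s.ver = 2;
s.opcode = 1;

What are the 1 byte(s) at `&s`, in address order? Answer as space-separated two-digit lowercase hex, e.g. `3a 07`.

[7+:1] cnt=1 & 0x1 = 0x1; word=0x80
[4+:3] chan=7 & 0x7 = 0x7; word=0xf0
[3+:1] bank=0 & 0x1 = 0x0; word=0xf0
[1+:2] ver=2 & 0x3 = 0x2; word=0xf4
[0+:1] opcode=1 & 0x1 = 0x1; word=0xf5
word = 0xf5 → big-endian bytes:
  [0]=0xf5

f5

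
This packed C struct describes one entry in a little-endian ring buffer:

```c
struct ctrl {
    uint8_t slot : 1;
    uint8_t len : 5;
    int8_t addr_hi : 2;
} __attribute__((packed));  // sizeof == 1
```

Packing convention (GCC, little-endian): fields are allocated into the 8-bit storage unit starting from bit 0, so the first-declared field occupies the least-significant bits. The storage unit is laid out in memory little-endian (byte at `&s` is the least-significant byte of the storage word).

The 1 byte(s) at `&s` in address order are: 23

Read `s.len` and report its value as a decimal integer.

[0]=0x23 (little-endian) → word 0x23
slot [0+:1] = (word>>0) & 0x1 = 1
len [1+:5] = (word>>1) & 0x1f = 17  ←
addr_hi [6+:2] = (word>>6) & 0x3 = 0

17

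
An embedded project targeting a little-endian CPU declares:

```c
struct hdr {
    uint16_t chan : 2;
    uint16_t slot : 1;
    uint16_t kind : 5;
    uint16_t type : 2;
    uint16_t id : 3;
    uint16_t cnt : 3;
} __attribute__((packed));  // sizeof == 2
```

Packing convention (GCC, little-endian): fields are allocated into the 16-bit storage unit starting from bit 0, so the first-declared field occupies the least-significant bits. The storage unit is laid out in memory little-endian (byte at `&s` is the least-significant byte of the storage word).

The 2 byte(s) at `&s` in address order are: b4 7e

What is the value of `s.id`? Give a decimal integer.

7

[0]=0xb4 [1]=0x7e (little-endian) → word 0x7eb4
chan:2 @ bit 0 → (0x7eb4>>0)&0x3 = 0x0
slot:1 @ bit 2 → (0x7eb4>>2)&0x1 = 0x1
kind:5 @ bit 3 → (0x7eb4>>3)&0x1f = 0x16
type:2 @ bit 8 → (0x7eb4>>8)&0x3 = 0x2
id:3 @ bit 10 → (0x7eb4>>10)&0x7 = 0x7  ←
cnt:3 @ bit 13 → (0x7eb4>>13)&0x7 = 0x3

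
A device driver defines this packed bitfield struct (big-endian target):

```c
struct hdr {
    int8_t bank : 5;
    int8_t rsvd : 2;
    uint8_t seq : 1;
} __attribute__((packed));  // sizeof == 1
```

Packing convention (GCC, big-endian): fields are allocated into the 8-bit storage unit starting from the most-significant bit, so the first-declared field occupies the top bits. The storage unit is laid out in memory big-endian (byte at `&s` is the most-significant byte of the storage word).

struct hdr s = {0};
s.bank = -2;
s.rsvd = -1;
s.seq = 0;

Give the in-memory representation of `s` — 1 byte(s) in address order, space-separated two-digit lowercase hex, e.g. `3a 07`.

f6

bank (5b) val=-2 bits=0x1e at bit 3: 0xf0
rsvd (2b) val=-1 bits=0x3 at bit 1: 0xf6
seq (1b) val=0 bits=0x0 at bit 0: 0xf6
word = 0xf6 → big-endian bytes:
  [0]=0xf6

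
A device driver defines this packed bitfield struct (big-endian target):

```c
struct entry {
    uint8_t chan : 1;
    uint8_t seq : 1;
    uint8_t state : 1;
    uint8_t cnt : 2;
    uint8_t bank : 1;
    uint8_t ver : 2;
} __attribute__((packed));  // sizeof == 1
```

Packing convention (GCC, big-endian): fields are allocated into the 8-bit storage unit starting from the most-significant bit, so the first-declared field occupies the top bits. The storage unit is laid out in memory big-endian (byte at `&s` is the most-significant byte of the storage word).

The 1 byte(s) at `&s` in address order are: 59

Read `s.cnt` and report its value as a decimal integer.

[0]=0x59 (big-endian) → word 0x59
chan:1 @ bit 7 → (0x59>>7)&0x1 = 0x0
seq:1 @ bit 6 → (0x59>>6)&0x1 = 0x1
state:1 @ bit 5 → (0x59>>5)&0x1 = 0x0
cnt:2 @ bit 3 → (0x59>>3)&0x3 = 0x3  ←
bank:1 @ bit 2 → (0x59>>2)&0x1 = 0x0
ver:2 @ bit 0 → (0x59>>0)&0x3 = 0x1

3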